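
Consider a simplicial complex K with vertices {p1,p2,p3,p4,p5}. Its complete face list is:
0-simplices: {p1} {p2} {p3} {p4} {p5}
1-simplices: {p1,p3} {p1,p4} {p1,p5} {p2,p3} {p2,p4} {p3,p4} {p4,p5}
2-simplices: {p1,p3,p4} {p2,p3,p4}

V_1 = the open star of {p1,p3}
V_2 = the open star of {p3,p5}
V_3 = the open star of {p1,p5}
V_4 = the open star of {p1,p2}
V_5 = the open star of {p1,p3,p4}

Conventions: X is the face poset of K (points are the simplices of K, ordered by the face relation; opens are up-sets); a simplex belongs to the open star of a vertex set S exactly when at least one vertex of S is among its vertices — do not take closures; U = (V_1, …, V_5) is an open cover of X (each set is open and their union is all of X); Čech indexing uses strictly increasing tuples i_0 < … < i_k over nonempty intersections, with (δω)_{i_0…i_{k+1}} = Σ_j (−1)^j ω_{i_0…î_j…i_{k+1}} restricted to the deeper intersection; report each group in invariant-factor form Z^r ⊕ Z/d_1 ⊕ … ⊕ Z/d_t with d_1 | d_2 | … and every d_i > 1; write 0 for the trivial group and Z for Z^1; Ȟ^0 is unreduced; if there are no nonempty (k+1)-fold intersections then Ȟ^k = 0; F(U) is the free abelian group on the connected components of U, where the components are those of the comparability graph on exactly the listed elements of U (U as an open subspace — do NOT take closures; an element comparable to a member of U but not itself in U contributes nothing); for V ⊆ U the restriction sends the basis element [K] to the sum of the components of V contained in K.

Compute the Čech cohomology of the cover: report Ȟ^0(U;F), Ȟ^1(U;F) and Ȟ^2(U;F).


intersection data:
  V1={{p1},{p3},{p1,p3},{p1,p4},{p1,p5},{p2,p3},{p3,p4},{p1,p3,p4},{p2,p3,p4}} V2={{p3},{p5},{p1,p3},{p1,p5},{p2,p3},{p3,p4},{p4,p5},{p1,p3,p4},{p2,p3,p4}} V3={{p1},{p5},{p1,p3},{p1,p4},{p1,p5},{p4,p5},{p1,p3,p4}} V4={{p1},{p2},{p1,p3},{p1,p4},{p1,p5},{p2,p3},{p2,p4},{p1,p3,p4},{p2,p3,p4}} V5={{p1},{p3},{p4},{p1,p3},{p1,p4},{p1,p5},{p2,p3},{p2,p4},{p3,p4},{p4,p5},{p1,p3,p4},{p2,p3,p4}}
  V12={{p3},{p1,p3},{p1,p5},{p2,p3},{p3,p4},{p1,p3,p4},{p2,p3,p4}} V13={{p1},{p1,p3},{p1,p4},{p1,p5},{p1,p3,p4}} V14={{p1},{p1,p3},{p1,p4},{p1,p5},{p2,p3},{p1,p3,p4},{p2,p3,p4}} V15={{p1},{p3},{p1,p3},{p1,p4},{p1,p5},{p2,p3},{p3,p4},{p1,p3,p4},{p2,p3,p4}} V23={{p5},{p1,p3},{p1,p5},{p4,p5},{p1,p3,p4}} V24={{p1,p3},{p1,p5},{p2,p3},{p1,p3,p4},{p2,p3,p4}} V25={{p3},{p1,p3},{p1,p5},{p2,p3},{p3,p4},{p4,p5},{p1,p3,p4},{p2,p3,p4}} V34={{p1},{p1,p3},{p1,p4},{p1,p5},{p1,p3,p4}} V35={{p1},{p1,p3},{p1,p4},{p1,p5},{p4,p5},{p1,p3,p4}} V45={{p1},{p1,p3},{p1,p4},{p1,p5},{p2,p3},{p2,p4},{p1,p3,p4},{p2,p3,p4}}
  V123={{p1,p3},{p1,p5},{p1,p3,p4}} V124={{p1,p3},{p1,p5},{p2,p3},{p1,p3,p4},{p2,p3,p4}} V125={{p3},{p1,p3},{p1,p5},{p2,p3},{p3,p4},{p1,p3,p4},{p2,p3,p4}} V134={{p1},{p1,p3},{p1,p4},{p1,p5},{p1,p3,p4}} V135={{p1},{p1,p3},{p1,p4},{p1,p5},{p1,p3,p4}} V145={{p1},{p1,p3},{p1,p4},{p1,p5},{p2,p3},{p1,p3,p4},{p2,p3,p4}} V234={{p1,p3},{p1,p5},{p1,p3,p4}} V235={{p1,p3},{p1,p5},{p4,p5},{p1,p3,p4}} V245={{p1,p3},{p1,p5},{p2,p3},{p1,p3,p4},{p2,p3,p4}} V345={{p1},{p1,p3},{p1,p4},{p1,p5},{p1,p3,p4}}
  V1234={{p1,p3},{p1,p5},{p1,p3,p4}} V1235={{p1,p3},{p1,p5},{p1,p3,p4}} V1245={{p1,p3},{p1,p5},{p2,p3},{p1,p3,p4},{p2,p3,p4}} V1345={{p1},{p1,p3},{p1,p4},{p1,p5},{p1,p3,p4}} V2345={{p1,p3},{p1,p5},{p1,p3,p4}}
  V12345={{p1,p3},{p1,p5},{p1,p3,p4}}
components per intersection:
  V1: {{p1},{p3},{p1,p3},{p1,p4},{p1,p5},{p2,p3},{p3,p4},{p1,p3,p4},{p2,p3,p4}}
  V2: {{p3},{p1,p3},{p2,p3},{p3,p4},{p1,p3,p4},{p2,p3,p4}} {{p5},{p1,p5},{p4,p5}}
  V3: {{p1},{p5},{p1,p3},{p1,p4},{p1,p5},{p4,p5},{p1,p3,p4}}
  V4: {{p1},{p1,p3},{p1,p4},{p1,p5},{p1,p3,p4}} {{p2},{p2,p3},{p2,p4},{p2,p3,p4}}
  V5: {{p1},{p3},{p4},{p1,p3},{p1,p4},{p1,p5},{p2,p3},{p2,p4},{p3,p4},{p4,p5},{p1,p3,p4},{p2,p3,p4}}
  V12: {{p3},{p1,p3},{p2,p3},{p3,p4},{p1,p3,p4},{p2,p3,p4}} {{p1,p5}}
  V13: {{p1},{p1,p3},{p1,p4},{p1,p5},{p1,p3,p4}}
  V14: {{p1},{p1,p3},{p1,p4},{p1,p5},{p1,p3,p4}} {{p2,p3},{p2,p3,p4}}
  V15: {{p1},{p3},{p1,p3},{p1,p4},{p1,p5},{p2,p3},{p3,p4},{p1,p3,p4},{p2,p3,p4}}
  V23: {{p5},{p1,p5},{p4,p5}} {{p1,p3},{p1,p3,p4}}
  V24: {{p1,p3},{p1,p3,p4}} {{p1,p5}} {{p2,p3},{p2,p3,p4}}
  V25: {{p3},{p1,p3},{p2,p3},{p3,p4},{p1,p3,p4},{p2,p3,p4}} {{p1,p5}} {{p4,p5}}
  V34: {{p1},{p1,p3},{p1,p4},{p1,p5},{p1,p3,p4}}
  V35: {{p1},{p1,p3},{p1,p4},{p1,p5},{p1,p3,p4}} {{p4,p5}}
  V45: {{p1},{p1,p3},{p1,p4},{p1,p5},{p1,p3,p4}} {{p2,p3},{p2,p4},{p2,p3,p4}}
  V123: {{p1,p3},{p1,p3,p4}} {{p1,p5}}
  V124: {{p1,p3},{p1,p3,p4}} {{p1,p5}} {{p2,p3},{p2,p3,p4}}
  V125: {{p3},{p1,p3},{p2,p3},{p3,p4},{p1,p3,p4},{p2,p3,p4}} {{p1,p5}}
  V134: {{p1},{p1,p3},{p1,p4},{p1,p5},{p1,p3,p4}}
  V135: {{p1},{p1,p3},{p1,p4},{p1,p5},{p1,p3,p4}}
  V145: {{p1},{p1,p3},{p1,p4},{p1,p5},{p1,p3,p4}} {{p2,p3},{p2,p3,p4}}
  V234: {{p1,p3},{p1,p3,p4}} {{p1,p5}}
  V235: {{p1,p3},{p1,p3,p4}} {{p1,p5}} {{p4,p5}}
  V245: {{p1,p3},{p1,p3,p4}} {{p1,p5}} {{p2,p3},{p2,p3,p4}}
  V345: {{p1},{p1,p3},{p1,p4},{p1,p5},{p1,p3,p4}}
  V1234: {{p1,p3},{p1,p3,p4}} {{p1,p5}}
  V1235: {{p1,p3},{p1,p3,p4}} {{p1,p5}}
  V1245: {{p1,p3},{p1,p3,p4}} {{p1,p5}} {{p2,p3},{p2,p3,p4}}
  V1345: {{p1},{p1,p3},{p1,p4},{p1,p5},{p1,p3,p4}}
  V2345: {{p1,p3},{p1,p3,p4}} {{p1,p5}}
  V12345: {{p1,p3},{p1,p3,p4}} {{p1,p5}}
C dims 7,19,20,10; δ0: rk 6, SNF 1^6; δ1: rk 12, SNF 1^12; δ2: rk 8, SNF 1^8
Ȟ^0 = (7 − 6) − 0 = 1, so Ȟ^0 ≅ Z
Ȟ^1 = (19 − 12) − 6 = 1, so Ȟ^1 ≅ Z
Ȟ^2 = (20 − 8) − 12 = 0, so Ȟ^2 ≅ 0

Ȟ^0 = Z, Ȟ^1 = Z and Ȟ^2 = 0


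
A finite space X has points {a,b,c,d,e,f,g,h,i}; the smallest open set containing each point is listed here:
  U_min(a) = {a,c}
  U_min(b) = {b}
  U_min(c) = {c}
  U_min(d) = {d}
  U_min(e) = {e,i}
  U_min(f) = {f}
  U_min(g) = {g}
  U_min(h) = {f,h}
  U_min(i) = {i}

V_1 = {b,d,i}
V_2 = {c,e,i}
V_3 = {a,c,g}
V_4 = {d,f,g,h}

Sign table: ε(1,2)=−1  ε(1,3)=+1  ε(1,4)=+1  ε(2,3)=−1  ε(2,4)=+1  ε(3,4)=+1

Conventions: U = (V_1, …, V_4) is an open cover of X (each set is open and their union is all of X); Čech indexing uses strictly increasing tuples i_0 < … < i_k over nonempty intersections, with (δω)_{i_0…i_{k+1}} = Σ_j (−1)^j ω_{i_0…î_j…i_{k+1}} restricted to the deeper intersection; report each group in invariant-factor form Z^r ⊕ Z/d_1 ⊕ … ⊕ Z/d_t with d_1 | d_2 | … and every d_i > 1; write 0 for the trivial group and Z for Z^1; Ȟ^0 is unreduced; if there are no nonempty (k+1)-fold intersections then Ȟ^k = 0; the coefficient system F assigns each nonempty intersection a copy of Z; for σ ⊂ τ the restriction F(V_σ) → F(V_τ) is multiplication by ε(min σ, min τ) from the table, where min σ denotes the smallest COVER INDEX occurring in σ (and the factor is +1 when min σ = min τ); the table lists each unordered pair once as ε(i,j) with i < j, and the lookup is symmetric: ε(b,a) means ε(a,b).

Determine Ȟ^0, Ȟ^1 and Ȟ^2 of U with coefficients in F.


Ȟ^0(U;F) ≅ Z, Ȟ^1(U;F) ≅ Z and Ȟ^2(U;F) ≅ 0

nonempty overlaps:
  V12={i} V14={d} V23={c} V34={g}
C dims 4,4; δ0: rk 3, SNF 1^3
degree 0: 4−3−0 = 1 → Ȟ^0 ≅ Z
degree 1: 4−0−3 = 1 → Ȟ^1 ≅ Z
degree 2: 0−0−0 = 0 → Ȟ^2 ≅ 0


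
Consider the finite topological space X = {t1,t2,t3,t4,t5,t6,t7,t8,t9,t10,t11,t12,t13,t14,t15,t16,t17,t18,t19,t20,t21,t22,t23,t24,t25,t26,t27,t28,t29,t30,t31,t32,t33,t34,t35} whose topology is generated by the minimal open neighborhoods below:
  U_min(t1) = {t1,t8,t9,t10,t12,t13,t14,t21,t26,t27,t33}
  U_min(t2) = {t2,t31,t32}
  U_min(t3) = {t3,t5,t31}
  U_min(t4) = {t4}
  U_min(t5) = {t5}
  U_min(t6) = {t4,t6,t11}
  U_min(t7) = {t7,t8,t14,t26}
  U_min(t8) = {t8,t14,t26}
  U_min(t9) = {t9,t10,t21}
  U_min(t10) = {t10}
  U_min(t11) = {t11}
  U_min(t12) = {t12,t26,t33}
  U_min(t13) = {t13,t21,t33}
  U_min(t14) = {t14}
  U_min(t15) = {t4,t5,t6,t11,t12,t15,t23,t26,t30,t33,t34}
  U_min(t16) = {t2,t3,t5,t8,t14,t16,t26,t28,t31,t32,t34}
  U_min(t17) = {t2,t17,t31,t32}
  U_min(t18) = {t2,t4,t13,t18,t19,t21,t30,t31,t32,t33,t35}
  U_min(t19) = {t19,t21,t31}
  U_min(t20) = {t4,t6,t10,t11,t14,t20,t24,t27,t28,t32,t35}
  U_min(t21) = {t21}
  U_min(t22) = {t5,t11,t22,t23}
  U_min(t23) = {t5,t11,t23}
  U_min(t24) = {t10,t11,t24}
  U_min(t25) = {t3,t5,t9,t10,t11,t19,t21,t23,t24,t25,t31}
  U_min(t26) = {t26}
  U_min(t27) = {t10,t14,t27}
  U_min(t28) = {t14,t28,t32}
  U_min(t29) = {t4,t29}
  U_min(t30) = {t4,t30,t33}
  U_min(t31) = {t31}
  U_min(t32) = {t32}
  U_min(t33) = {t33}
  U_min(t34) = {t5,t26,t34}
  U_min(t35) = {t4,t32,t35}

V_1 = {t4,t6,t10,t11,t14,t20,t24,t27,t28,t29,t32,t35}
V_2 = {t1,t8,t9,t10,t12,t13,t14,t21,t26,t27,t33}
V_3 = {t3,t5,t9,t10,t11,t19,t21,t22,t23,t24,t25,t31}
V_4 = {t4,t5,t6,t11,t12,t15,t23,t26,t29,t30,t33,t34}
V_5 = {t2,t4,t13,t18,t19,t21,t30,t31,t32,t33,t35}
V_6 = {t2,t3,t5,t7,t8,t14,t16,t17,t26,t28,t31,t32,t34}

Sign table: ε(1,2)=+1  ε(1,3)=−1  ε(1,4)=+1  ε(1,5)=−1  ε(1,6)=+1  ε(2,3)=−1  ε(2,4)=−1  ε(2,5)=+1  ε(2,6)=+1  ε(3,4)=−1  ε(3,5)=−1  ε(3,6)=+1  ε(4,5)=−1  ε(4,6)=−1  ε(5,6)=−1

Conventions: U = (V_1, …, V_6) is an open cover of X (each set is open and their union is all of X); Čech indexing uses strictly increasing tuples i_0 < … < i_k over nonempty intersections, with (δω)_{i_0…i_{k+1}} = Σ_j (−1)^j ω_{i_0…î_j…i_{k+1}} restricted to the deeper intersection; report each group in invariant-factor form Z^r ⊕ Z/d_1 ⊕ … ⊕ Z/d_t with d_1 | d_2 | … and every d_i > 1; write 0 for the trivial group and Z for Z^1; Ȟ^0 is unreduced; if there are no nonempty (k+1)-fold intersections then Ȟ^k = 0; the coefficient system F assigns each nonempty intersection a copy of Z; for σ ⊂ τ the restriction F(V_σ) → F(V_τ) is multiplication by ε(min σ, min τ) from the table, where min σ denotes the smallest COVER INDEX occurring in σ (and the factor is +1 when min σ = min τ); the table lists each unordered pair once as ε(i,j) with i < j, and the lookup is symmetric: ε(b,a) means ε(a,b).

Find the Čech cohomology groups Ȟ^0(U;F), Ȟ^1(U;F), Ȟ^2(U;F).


Ȟ^0 = 0; Ȟ^1 = Z/2; Ȟ^2 = Z

intersection data:
  V12={t10,t14,t27} V13={t10,t11,t24} V14={t4,t6,t11,t29} V15={t4,t32,t35} V16={t14,t28,t32} V23={t9,t10,t21} V24={t12,t26,t33} V25={t13,t21,t33} V26={t8,t14,t26} V34={t5,t11,t23} V35={t19,t21,t31} V36={t3,t5,t31} V45={t4,t30,t33} V46={t5,t26,t34} V56={t2,t31,t32}
  V123={t10} V126={t14} V134={t11} V145={t4} V156={t32} V235={t21} V245={t33} V246={t26} V346={t5} V356={t31}
C dims 6,15,10; δ0: rk 6, SNF 1^5·2; δ1: rk 9, SNF 1^9
Ȟ^0 = (6 − 6) − 0 = 0, so Ȟ^0 ≅ 0
Ȟ^1 = (15 − 9) − 6 = 0 plus torsion [2], so Ȟ^1 ≅ Z/2
Ȟ^2 = (10 − 0) − 9 = 1, so Ȟ^2 ≅ Z


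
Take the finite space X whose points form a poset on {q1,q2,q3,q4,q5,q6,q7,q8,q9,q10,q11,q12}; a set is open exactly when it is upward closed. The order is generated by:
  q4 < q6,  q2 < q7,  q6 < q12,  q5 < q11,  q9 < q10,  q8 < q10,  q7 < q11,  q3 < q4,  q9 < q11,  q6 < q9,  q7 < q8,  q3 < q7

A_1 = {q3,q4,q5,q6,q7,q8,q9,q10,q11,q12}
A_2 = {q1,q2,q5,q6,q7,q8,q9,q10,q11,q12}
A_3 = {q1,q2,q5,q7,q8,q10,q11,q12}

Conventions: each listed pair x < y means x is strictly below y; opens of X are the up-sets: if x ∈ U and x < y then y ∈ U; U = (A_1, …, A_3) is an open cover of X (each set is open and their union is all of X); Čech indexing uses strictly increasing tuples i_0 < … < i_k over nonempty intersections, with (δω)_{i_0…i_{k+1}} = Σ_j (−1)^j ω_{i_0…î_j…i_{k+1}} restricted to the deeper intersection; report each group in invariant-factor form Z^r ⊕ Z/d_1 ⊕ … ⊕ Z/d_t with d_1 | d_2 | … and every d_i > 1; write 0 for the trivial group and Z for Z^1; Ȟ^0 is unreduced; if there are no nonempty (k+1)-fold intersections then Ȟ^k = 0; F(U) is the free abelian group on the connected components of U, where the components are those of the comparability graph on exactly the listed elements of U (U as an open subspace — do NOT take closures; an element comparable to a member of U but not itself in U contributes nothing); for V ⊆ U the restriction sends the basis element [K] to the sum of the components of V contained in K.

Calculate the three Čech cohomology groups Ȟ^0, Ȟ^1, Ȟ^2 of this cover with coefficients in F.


intersection data:
  A12={q5,q6,q7,q8,q9,q10,q11,q12} A13={q5,q7,q8,q10,q11,q12} A23={q1,q2,q5,q7,q8,q10,q11,q12}
  A123={q5,q7,q8,q10,q11,q12}
components per intersection:
  A1: {q3,q4,q5,q6,q7,q8,q9,q10,q11,q12}
  A2: {q1} {q2,q5,q6,q7,q8,q9,q10,q11,q12}
  A3: {q1} {q2,q5,q7,q8,q10,q11} {q12}
  A12: {q5,q6,q7,q8,q9,q10,q11,q12}
  A13: {q5,q7,q8,q10,q11} {q12}
  A23: {q1} {q2,q5,q7,q8,q10,q11} {q12}
  A123: {q5,q7,q8,q10,q11} {q12}
C dims 6,6,2; δ0: rk 4, SNF 1^4; δ1: rk 2, SNF 1^2
Ȟ^0 = (6 − 4) − 0 = 2, so Ȟ^0 ≅ Z^2
Ȟ^1 = (6 − 2) − 4 = 0, so Ȟ^1 ≅ 0
Ȟ^2 = (2 − 0) − 2 = 0, so Ȟ^2 ≅ 0

Ȟ^0 ≅ Z^2,  Ȟ^1 ≅ 0,  Ȟ^2 ≅ 0


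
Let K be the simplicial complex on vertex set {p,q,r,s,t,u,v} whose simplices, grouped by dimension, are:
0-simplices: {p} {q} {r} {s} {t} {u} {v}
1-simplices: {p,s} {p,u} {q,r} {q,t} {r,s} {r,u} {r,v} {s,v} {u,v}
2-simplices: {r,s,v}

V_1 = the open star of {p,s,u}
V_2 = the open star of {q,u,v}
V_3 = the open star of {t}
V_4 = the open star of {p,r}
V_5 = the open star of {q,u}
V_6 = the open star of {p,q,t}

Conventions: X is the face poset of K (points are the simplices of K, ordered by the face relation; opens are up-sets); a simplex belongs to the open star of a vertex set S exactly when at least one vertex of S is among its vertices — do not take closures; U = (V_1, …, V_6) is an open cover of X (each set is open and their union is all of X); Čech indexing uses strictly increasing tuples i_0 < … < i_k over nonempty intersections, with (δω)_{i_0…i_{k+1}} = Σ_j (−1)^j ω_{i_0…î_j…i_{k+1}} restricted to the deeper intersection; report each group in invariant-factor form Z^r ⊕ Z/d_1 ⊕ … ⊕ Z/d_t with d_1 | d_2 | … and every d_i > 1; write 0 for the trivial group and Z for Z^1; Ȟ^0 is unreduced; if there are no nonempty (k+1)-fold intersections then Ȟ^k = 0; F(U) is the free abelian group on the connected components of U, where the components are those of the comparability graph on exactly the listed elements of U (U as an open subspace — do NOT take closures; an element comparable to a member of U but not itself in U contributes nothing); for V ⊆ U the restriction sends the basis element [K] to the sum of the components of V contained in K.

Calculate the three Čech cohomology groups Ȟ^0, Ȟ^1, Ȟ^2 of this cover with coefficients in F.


cover nerve:
  V1={{p},{s},{u},{p,s},{p,u},{r,s},{r,u},{s,v},{u,v},{r,s,v}} V2={{q},{u},{v},{p,u},{q,r},{q,t},{r,u},{r,v},{s,v},{u,v},{r,s,v}} V3={{t},{q,t}} V4={{p},{r},{p,s},{p,u},{q,r},{r,s},{r,u},{r,v},{r,s,v}} V5={{q},{u},{p,u},{q,r},{q,t},{r,u},{u,v}} V6={{p},{q},{t},{p,s},{p,u},{q,r},{q,t}}
  V12={{u},{p,u},{r,u},{s,v},{u,v},{r,s,v}} V14={{p},{p,s},{p,u},{r,s},{r,u},{r,s,v}} V15={{u},{p,u},{r,u},{u,v}} V16={{p},{p,s},{p,u}} V23={{q,t}} V24={{p,u},{q,r},{r,u},{r,v},{r,s,v}} V25={{q},{u},{p,u},{q,r},{q,t},{r,u},{u,v}} V26={{q},{p,u},{q,r},{q,t}} V35={{q,t}} V36={{t},{q,t}} V45={{p,u},{q,r},{r,u}} V46={{p},{p,s},{p,u},{q,r}} V56={{q},{p,u},{q,r},{q,t}}
  V124={{p,u},{r,u},{r,s,v}} V125={{u},{p,u},{r,u},{u,v}} V126={{p,u}} V145={{p,u},{r,u}} V146={{p},{p,s},{p,u}} V156={{p,u}} V235={{q,t}} V236={{q,t}} V245={{p,u},{q,r},{r,u}} V246={{p,u},{q,r}} V256={{q},{p,u},{q,r},{q,t}} V356={{q,t}} V456={{p,u},{q,r}}
  V1245={{p,u},{r,u}} V1246={{p,u}} V1256={{p,u}} V1456={{p,u}} V2356={{q,t}} V2456={{p,u},{q,r}}
  V12456={{p,u}}
components per intersection:
  V1: {{p},{s},{u},{p,s},{p,u},{r,s},{r,u},{s,v},{u,v},{r,s,v}}
  V2: {{q},{q,r},{q,t}} {{u},{v},{p,u},{r,u},{r,v},{s,v},{u,v},{r,s,v}}
  V3: {{t},{q,t}}
  V4: {{p},{p,s},{p,u}} {{r},{q,r},{r,s},{r,u},{r,v},{r,s,v}}
  V5: {{q},{q,r},{q,t}} {{u},{p,u},{r,u},{u,v}}
  V6: {{p},{p,s},{p,u}} {{q},{t},{q,r},{q,t}}
  V12: {{u},{p,u},{r,u},{u,v}} {{s,v},{r,s,v}}
  V14: {{p},{p,s},{p,u}} {{r,s},{r,s,v}} {{r,u}}
  V15: {{u},{p,u},{r,u},{u,v}}
  V16: {{p},{p,s},{p,u}}
  V23: {{q,t}}
  V24: {{p,u}} {{q,r}} {{r,u}} {{r,v},{r,s,v}}
  V25: {{q},{q,r},{q,t}} {{u},{p,u},{r,u},{u,v}}
  V26: {{q},{q,r},{q,t}} {{p,u}}
  V35: {{q,t}}
  V36: {{t},{q,t}}
  V45: {{p,u}} {{q,r}} {{r,u}}
  V46: {{p},{p,s},{p,u}} {{q,r}}
  V56: {{q},{q,r},{q,t}} {{p,u}}
  V124: {{p,u}} {{r,u}} {{r,s,v}}
  V125: {{u},{p,u},{r,u},{u,v}}
  V126: {{p,u}}
  V145: {{p,u}} {{r,u}}
  V146: {{p},{p,s},{p,u}}
  V156: {{p,u}}
  V235: {{q,t}}
  V236: {{q,t}}
  V245: {{p,u}} {{q,r}} {{r,u}}
  V246: {{p,u}} {{q,r}}
  V256: {{q},{q,r},{q,t}} {{p,u}}
  V356: {{q,t}}
  V456: {{p,u}} {{q,r}}
  V1245: {{p,u}} {{r,u}}
  V1246: {{p,u}}
  V1256: {{p,u}}
  V1456: {{p,u}}
  V2356: {{q,t}}
  V2456: {{p,u}} {{q,r}}
  V12456: {{p,u}}
C dims 10,25,21,8; δ0: rk 9, SNF 1^9; δ1: rk 14, SNF 1^14; δ2: rk 7, SNF 1^7
Ȟ^0: (10−9)−0=1 ⇒ Z
Ȟ^1: (25−14)−9=2 ⇒ Z^2
Ȟ^2: (21−7)−14=0 ⇒ 0

Ȟ^0(U;F) ≅ Z,  Ȟ^1(U;F) ≅ Z^2,  Ȟ^2(U;F) ≅ 0


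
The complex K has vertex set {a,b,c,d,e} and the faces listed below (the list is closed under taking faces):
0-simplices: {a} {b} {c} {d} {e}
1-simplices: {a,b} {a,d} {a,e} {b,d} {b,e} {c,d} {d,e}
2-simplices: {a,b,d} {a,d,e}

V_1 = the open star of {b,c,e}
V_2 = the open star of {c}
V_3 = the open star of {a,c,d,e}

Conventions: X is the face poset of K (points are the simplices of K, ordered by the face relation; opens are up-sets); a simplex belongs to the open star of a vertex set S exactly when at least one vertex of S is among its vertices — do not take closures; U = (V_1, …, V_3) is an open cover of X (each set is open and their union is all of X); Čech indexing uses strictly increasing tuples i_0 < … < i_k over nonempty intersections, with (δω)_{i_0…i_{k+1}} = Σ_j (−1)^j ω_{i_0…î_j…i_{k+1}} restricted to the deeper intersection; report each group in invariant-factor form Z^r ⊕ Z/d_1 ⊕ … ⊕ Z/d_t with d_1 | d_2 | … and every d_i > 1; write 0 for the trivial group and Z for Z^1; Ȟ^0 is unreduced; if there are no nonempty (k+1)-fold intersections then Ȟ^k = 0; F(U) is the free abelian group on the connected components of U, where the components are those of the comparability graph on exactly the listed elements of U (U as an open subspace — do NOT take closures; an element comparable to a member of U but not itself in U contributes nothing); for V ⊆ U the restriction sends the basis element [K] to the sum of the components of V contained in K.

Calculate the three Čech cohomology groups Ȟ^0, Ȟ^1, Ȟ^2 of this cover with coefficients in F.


Ȟ^0 ≅ Z; Ȟ^1 ≅ Z; Ȟ^2 ≅ 0

cover nerve:
  V1={{b},{c},{e},{a,b},{a,e},{b,d},{b,e},{c,d},{d,e},{a,b,d},{a,d,e}} V2={{c},{c,d}} V3={{a},{c},{d},{e},{a,b},{a,d},{a,e},{b,d},{b,e},{c,d},{d,e},{a,b,d},{a,d,e}}
  V12={{c},{c,d}} V13={{c},{e},{a,b},{a,e},{b,d},{b,e},{c,d},{d,e},{a,b,d},{a,d,e}} V23={{c},{c,d}}
  V123={{c},{c,d}}
components per intersection:
  V1: {{b},{e},{a,b},{a,e},{b,d},{b,e},{d,e},{a,b,d},{a,d,e}} {{c},{c,d}}
  V2: {{c},{c,d}}
  V3: {{a},{c},{d},{e},{a,b},{a,d},{a,e},{b,d},{b,e},{c,d},{d,e},{a,b,d},{a,d,e}}
  V12: {{c},{c,d}}
  V13: {{c},{c,d}} {{e},{a,e},{b,e},{d,e},{a,d,e}} {{a,b},{b,d},{a,b,d}}
  V23: {{c},{c,d}}
  V123: {{c},{c,d}}
C dims 4,5,1; δ0: rk 3, SNF 1^3; δ1: rk 1, SNF 1^1
Ȟ^0: (4−3)−0=1 ⇒ Z
Ȟ^1: (5−1)−3=1 ⇒ Z
Ȟ^2: (1−0)−1=0 ⇒ 0


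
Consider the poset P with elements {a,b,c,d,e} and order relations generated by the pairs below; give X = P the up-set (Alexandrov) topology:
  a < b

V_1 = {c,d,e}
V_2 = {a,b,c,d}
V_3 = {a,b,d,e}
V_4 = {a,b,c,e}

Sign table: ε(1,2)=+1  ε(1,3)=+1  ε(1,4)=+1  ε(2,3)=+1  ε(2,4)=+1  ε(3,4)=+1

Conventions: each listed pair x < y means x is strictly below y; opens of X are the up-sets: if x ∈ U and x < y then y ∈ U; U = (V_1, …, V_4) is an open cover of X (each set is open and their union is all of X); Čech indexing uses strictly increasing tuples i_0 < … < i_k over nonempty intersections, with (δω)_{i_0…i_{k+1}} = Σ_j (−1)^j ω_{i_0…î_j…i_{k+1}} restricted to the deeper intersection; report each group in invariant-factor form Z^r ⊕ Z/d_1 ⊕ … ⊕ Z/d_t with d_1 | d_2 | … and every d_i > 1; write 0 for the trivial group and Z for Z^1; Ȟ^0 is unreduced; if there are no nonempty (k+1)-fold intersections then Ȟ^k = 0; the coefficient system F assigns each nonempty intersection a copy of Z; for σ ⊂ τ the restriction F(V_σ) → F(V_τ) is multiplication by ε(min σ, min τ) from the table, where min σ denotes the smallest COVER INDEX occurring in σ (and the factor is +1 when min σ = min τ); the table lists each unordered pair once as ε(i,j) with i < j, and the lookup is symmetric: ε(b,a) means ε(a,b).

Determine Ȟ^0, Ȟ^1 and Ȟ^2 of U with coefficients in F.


nerve of the cover:
  V12={c,d} V13={d,e} V14={c,e} V23={a,b,d} V24={a,b,c} V34={a,b,e}
  V123={d} V124={c} V134={e} V234={a,b}
C dims 4,6,4; δ0: rk 3, SNF 1^3; δ1: rk 3, SNF 1^3
Ȟ^0 = (4 − 3) − 0 = 1, so Ȟ^0 ≅ Z
Ȟ^1 = (6 − 3) − 3 = 0, so Ȟ^1 ≅ 0
Ȟ^2 = (4 − 0) − 3 = 1, so Ȟ^2 ≅ Z

Ȟ^0 ≅ Z, Ȟ^1 ≅ 0 and Ȟ^2 ≅ Z


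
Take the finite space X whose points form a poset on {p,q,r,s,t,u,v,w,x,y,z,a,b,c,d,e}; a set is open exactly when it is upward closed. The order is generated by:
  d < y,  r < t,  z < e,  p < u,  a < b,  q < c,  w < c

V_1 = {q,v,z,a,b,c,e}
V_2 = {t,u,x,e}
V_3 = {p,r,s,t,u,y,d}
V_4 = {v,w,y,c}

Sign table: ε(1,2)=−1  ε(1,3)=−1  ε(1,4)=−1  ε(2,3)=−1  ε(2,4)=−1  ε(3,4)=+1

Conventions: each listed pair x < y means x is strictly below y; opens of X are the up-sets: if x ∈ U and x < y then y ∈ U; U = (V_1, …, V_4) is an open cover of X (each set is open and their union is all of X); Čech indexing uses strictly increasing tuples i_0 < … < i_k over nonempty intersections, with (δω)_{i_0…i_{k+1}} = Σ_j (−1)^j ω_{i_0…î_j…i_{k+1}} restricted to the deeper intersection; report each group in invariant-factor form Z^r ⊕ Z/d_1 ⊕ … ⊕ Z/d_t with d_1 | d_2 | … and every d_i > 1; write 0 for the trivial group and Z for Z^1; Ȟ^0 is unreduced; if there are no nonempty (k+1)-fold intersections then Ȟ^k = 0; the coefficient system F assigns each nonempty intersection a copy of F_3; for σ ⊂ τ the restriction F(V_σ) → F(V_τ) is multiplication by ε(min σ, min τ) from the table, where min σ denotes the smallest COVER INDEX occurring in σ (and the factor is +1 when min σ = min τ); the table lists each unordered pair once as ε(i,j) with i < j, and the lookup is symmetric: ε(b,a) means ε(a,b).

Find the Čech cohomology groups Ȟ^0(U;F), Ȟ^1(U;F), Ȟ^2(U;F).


Ȟ^0 ≅ 0, Ȟ^1 ≅ 0, Ȟ^2 ≅ 0

nonempty overlaps:
  V12={e} V14={v,c} V23={t,u} V34={y}
C dims 4,4; δ0: rk_F3 4
degree 0: 4−4−0 = 0 → Ȟ^0 ≅ 0
degree 1: 4−0−4 = 0 → Ȟ^1 ≅ 0
degree 2: 0−0−0 = 0 → Ȟ^2 ≅ 0


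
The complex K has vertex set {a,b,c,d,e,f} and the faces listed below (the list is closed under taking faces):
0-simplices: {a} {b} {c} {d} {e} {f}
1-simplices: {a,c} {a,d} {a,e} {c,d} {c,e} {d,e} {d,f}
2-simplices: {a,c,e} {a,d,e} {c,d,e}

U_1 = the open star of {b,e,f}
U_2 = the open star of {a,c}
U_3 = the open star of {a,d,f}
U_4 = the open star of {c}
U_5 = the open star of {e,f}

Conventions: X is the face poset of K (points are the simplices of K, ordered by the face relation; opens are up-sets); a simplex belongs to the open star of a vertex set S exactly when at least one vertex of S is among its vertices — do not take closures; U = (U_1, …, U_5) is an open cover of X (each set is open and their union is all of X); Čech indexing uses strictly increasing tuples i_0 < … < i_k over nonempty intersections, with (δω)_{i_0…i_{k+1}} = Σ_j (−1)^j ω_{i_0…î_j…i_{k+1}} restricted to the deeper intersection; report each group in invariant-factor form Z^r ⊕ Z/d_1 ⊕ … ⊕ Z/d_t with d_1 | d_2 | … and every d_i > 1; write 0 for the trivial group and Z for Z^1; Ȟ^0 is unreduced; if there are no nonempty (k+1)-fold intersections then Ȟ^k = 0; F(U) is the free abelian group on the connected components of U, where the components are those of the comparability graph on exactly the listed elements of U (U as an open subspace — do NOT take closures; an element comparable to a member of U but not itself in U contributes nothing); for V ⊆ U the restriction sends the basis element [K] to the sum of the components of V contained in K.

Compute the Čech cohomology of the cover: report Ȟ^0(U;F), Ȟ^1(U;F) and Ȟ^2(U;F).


Ȟ^0(U;F) ≅ Z^2,  Ȟ^1(U;F) ≅ 0,  Ȟ^2(U;F) ≅ 0

nerve of the cover:
  U1={{b},{e},{f},{a,e},{c,e},{d,e},{d,f},{a,c,e},{a,d,e},{c,d,e}} U2={{a},{c},{a,c},{a,d},{a,e},{c,d},{c,e},{a,c,e},{a,d,e},{c,d,e}} U3={{a},{d},{f},{a,c},{a,d},{a,e},{c,d},{d,e},{d,f},{a,c,e},{a,d,e},{c,d,e}} U4={{c},{a,c},{c,d},{c,e},{a,c,e},{c,d,e}} U5={{e},{f},{a,e},{c,e},{d,e},{d,f},{a,c,e},{a,d,e},{c,d,e}}
  U12={{a,e},{c,e},{a,c,e},{a,d,e},{c,d,e}} U13={{f},{a,e},{d,e},{d,f},{a,c,e},{a,d,e},{c,d,e}} U14={{c,e},{a,c,e},{c,d,e}} U15={{e},{f},{a,e},{c,e},{d,e},{d,f},{a,c,e},{a,d,e},{c,d,e}} U23={{a},{a,c},{a,d},{a,e},{c,d},{a,c,e},{a,d,e},{c,d,e}} U24={{c},{a,c},{c,d},{c,e},{a,c,e},{c,d,e}} U25={{a,e},{c,e},{a,c,e},{a,d,e},{c,d,e}} U34={{a,c},{c,d},{a,c,e},{c,d,e}} U35={{f},{a,e},{d,e},{d,f},{a,c,e},{a,d,e},{c,d,e}} U45={{c,e},{a,c,e},{c,d,e}}
  U123={{a,e},{a,c,e},{a,d,e},{c,d,e}} U124={{c,e},{a,c,e},{c,d,e}} U125={{a,e},{c,e},{a,c,e},{a,d,e},{c,d,e}} U134={{a,c,e},{c,d,e}} U135={{f},{a,e},{d,e},{d,f},{a,c,e},{a,d,e},{c,d,e}} U145={{c,e},{a,c,e},{c,d,e}} U234={{a,c},{c,d},{a,c,e},{c,d,e}} U235={{a,e},{a,c,e},{a,d,e},{c,d,e}} U245={{c,e},{a,c,e},{c,d,e}} U345={{a,c,e},{c,d,e}}
  U1234={{a,c,e},{c,d,e}} U1235={{a,e},{a,c,e},{a,d,e},{c,d,e}} U1245={{c,e},{a,c,e},{c,d,e}} U1345={{a,c,e},{c,d,e}} U2345={{a,c,e},{c,d,e}}
  U12345={{a,c,e},{c,d,e}}
components per intersection:
  U1: {{b}} {{e},{a,e},{c,e},{d,e},{a,c,e},{a,d,e},{c,d,e}} {{f},{d,f}}
  U2: {{a},{c},{a,c},{a,d},{a,e},{c,d},{c,e},{a,c,e},{a,d,e},{c,d,e}}
  U3: {{a},{d},{f},{a,c},{a,d},{a,e},{c,d},{d,e},{d,f},{a,c,e},{a,d,e},{c,d,e}}
  U4: {{c},{a,c},{c,d},{c,e},{a,c,e},{c,d,e}}
  U5: {{e},{a,e},{c,e},{d,e},{a,c,e},{a,d,e},{c,d,e}} {{f},{d,f}}
  U12: {{a,e},{c,e},{a,c,e},{a,d,e},{c,d,e}}
  U13: {{f},{d,f}} {{a,e},{d,e},{a,c,e},{a,d,e},{c,d,e}}
  U14: {{c,e},{a,c,e},{c,d,e}}
  U15: {{e},{a,e},{c,e},{d,e},{a,c,e},{a,d,e},{c,d,e}} {{f},{d,f}}
  U23: {{a},{a,c},{a,d},{a,e},{a,c,e},{a,d,e}} {{c,d},{c,d,e}}
  U24: {{c},{a,c},{c,d},{c,e},{a,c,e},{c,d,e}}
  U25: {{a,e},{c,e},{a,c,e},{a,d,e},{c,d,e}}
  U34: {{a,c},{a,c,e}} {{c,d},{c,d,e}}
  U35: {{f},{d,f}} {{a,e},{d,e},{a,c,e},{a,d,e},{c,d,e}}
  U45: {{c,e},{a,c,e},{c,d,e}}
  U123: {{a,e},{a,c,e},{a,d,e}} {{c,d,e}}
  U124: {{c,e},{a,c,e},{c,d,e}}
  U125: {{a,e},{c,e},{a,c,e},{a,d,e},{c,d,e}}
  U134: {{a,c,e}} {{c,d,e}}
  U135: {{f},{d,f}} {{a,e},{d,e},{a,c,e},{a,d,e},{c,d,e}}
  U145: {{c,e},{a,c,e},{c,d,e}}
  U234: {{a,c},{a,c,e}} {{c,d},{c,d,e}}
  U235: {{a,e},{a,c,e},{a,d,e}} {{c,d,e}}
  U245: {{c,e},{a,c,e},{c,d,e}}
  U345: {{a,c,e}} {{c,d,e}}
  U1234: {{a,c,e}} {{c,d,e}}
  U1235: {{a,e},{a,c,e},{a,d,e}} {{c,d,e}}
  U1245: {{c,e},{a,c,e},{c,d,e}}
  U1345: {{a,c,e}} {{c,d,e}}
  U2345: {{a,c,e}} {{c,d,e}}
  U12345: {{a,c,e}} {{c,d,e}}
C dims 8,15,16,9; δ0: rk 6, SNF 1^6; δ1: rk 9, SNF 1^9; δ2: rk 7, SNF 1^7
Ȟ^0 = (8 − 6) − 0 = 2, so Ȟ^0 ≅ Z^2
Ȟ^1 = (15 − 9) − 6 = 0, so Ȟ^1 ≅ 0
Ȟ^2 = (16 − 7) − 9 = 0, so Ȟ^2 ≅ 0


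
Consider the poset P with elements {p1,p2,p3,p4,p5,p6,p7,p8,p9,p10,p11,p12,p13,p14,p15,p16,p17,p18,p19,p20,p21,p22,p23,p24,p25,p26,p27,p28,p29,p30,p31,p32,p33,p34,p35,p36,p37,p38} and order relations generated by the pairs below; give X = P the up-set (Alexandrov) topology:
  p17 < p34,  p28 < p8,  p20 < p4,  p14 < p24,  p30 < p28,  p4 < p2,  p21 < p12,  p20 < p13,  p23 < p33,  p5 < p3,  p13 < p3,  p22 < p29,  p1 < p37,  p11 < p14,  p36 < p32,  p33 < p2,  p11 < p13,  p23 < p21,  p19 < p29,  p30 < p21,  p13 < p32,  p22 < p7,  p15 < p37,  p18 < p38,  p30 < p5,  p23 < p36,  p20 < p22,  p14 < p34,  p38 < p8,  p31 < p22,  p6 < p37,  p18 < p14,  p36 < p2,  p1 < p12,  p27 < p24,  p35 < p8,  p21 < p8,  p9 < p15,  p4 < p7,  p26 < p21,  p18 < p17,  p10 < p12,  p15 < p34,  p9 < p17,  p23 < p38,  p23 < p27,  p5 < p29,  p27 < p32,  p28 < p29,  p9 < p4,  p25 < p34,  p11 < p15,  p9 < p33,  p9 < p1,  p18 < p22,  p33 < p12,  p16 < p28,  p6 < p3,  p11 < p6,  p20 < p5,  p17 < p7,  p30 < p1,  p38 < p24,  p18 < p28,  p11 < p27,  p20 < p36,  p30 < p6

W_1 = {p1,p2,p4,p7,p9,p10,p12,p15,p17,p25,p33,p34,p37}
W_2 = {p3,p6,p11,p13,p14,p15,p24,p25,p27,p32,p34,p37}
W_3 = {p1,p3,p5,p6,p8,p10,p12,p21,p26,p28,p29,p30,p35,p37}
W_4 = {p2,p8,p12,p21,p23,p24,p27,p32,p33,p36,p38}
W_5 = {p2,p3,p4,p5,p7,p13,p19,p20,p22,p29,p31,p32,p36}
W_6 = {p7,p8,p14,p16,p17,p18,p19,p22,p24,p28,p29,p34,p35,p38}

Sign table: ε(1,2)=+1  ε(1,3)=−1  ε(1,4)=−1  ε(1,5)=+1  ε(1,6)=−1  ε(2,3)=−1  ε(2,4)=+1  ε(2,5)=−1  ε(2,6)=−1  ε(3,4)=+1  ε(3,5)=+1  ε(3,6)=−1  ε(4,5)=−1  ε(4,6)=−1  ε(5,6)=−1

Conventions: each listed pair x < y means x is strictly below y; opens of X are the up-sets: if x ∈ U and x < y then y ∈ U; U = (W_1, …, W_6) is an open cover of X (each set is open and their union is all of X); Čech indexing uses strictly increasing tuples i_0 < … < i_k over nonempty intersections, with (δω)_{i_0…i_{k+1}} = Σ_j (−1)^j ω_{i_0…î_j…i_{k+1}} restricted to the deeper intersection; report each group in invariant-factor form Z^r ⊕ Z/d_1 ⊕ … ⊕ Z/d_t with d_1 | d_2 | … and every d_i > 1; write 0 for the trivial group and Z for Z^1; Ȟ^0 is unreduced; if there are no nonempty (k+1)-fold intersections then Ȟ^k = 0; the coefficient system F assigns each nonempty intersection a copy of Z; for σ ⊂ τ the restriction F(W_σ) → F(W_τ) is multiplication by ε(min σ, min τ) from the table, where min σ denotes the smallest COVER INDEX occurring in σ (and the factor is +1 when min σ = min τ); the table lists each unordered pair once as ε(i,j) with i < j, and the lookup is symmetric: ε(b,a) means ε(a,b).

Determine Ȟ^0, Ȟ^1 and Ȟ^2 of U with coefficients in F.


intersection data:
  W12={p15,p25,p34,p37} W13={p1,p10,p12,p37} W14={p2,p12,p33} W15={p2,p4,p7} W16={p7,p17,p34} W23={p3,p6,p37} W24={p24,p27,p32} W25={p3,p13,p32} W26={p14,p24,p34} W34={p8,p12,p21} W35={p3,p5,p29} W36={p8,p28,p29,p35} W45={p2,p32,p36} W46={p8,p24,p38} W56={p7,p19,p22,p29}
  W123={p37} W126={p34} W134={p12} W145={p2} W156={p7} W235={p3} W245={p32} W246={p24} W346={p8} W356={p29}
C dims 6,15,10; δ0: rk 6, SNF 1^5·2; δ1: rk 9, SNF 1^9
Ȟ^0 = (6 − 6) − 0 = 0, so Ȟ^0 ≅ 0
Ȟ^1 = (15 − 9) − 6 = 0 plus torsion [2], so Ȟ^1 ≅ Z/2
Ȟ^2 = (10 − 0) − 9 = 1, so Ȟ^2 ≅ Z

Ȟ^0 = 0, Ȟ^1 = Z/2, Ȟ^2 = Z


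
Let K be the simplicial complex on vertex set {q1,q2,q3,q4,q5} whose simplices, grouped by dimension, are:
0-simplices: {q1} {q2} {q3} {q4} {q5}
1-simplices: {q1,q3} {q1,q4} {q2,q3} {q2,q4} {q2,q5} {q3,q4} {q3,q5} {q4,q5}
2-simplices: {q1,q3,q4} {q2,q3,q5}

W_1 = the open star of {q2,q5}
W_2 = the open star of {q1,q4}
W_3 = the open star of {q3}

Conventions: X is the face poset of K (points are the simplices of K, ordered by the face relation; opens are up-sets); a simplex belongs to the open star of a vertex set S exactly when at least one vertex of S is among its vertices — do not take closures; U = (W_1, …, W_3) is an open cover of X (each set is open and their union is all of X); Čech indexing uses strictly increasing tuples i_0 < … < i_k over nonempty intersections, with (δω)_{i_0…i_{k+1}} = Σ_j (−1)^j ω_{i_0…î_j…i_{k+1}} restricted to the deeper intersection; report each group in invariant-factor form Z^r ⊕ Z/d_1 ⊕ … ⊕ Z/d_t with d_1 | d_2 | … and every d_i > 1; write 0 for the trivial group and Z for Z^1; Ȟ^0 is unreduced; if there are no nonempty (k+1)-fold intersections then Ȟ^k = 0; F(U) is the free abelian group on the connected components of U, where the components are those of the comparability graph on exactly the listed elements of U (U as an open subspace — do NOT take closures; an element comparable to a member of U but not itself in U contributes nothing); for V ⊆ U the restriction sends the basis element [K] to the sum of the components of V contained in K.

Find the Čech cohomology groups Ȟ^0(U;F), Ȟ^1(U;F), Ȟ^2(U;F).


intersection data:
  W1={{q2},{q5},{q2,q3},{q2,q4},{q2,q5},{q3,q5},{q4,q5},{q2,q3,q5}} W2={{q1},{q4},{q1,q3},{q1,q4},{q2,q4},{q3,q4},{q4,q5},{q1,q3,q4}} W3={{q3},{q1,q3},{q2,q3},{q3,q4},{q3,q5},{q1,q3,q4},{q2,q3,q5}}
  W12={{q2,q4},{q4,q5}} W13={{q2,q3},{q3,q5},{q2,q3,q5}} W23={{q1,q3},{q3,q4},{q1,q3,q4}}
components per intersection:
  W1: {{q2},{q5},{q2,q3},{q2,q4},{q2,q5},{q3,q5},{q4,q5},{q2,q3,q5}}
  W2: {{q1},{q4},{q1,q3},{q1,q4},{q2,q4},{q3,q4},{q4,q5},{q1,q3,q4}}
  W3: {{q3},{q1,q3},{q2,q3},{q3,q4},{q3,q5},{q1,q3,q4},{q2,q3,q5}}
  W12: {{q2,q4}} {{q4,q5}}
  W13: {{q2,q3},{q3,q5},{q2,q3,q5}}
  W23: {{q1,q3},{q3,q4},{q1,q3,q4}}
C dims 3,4; δ0: rk 2, SNF 1^2
Ȟ^0 = (3 − 2) − 0 = 1, so Ȟ^0 ≅ Z
Ȟ^1 = (4 − 0) − 2 = 2, so Ȟ^1 ≅ Z^2
Ȟ^2 = (0 − 0) − 0 = 0, so Ȟ^2 ≅ 0

Ȟ^0 = Z, Ȟ^1 = Z^2 and Ȟ^2 = 0


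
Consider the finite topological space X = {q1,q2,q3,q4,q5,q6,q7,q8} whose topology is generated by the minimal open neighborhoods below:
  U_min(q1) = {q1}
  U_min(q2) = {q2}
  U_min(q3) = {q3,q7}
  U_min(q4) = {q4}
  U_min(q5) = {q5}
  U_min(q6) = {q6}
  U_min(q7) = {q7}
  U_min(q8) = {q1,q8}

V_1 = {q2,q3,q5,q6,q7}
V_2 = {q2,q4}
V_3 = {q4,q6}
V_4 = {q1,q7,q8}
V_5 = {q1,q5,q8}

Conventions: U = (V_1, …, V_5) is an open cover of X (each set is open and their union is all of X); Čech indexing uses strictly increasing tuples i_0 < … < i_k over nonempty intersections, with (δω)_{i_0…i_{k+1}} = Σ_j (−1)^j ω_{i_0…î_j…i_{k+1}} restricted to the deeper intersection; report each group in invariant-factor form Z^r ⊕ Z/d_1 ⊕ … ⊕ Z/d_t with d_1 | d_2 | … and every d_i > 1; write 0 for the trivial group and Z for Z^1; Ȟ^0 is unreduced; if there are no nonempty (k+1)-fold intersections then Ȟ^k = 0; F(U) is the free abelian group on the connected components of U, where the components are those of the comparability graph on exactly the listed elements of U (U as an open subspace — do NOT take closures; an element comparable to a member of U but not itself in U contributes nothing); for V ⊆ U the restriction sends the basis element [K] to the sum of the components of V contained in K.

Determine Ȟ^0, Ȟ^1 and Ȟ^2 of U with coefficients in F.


Ȟ^0(U;F) ≅ Z^6; Ȟ^1(U;F) ≅ 0; Ȟ^2(U;F) ≅ 0

nerve of the cover:
  V12={q2} V13={q6} V14={q7} V15={q5} V23={q4} V45={q1,q8}
components per intersection:
  V1: {q2} {q3,q7} {q5} {q6}
  V2: {q2} {q4}
  V3: {q4} {q6}
  V4: {q1,q8} {q7}
  V5: {q1,q8} {q5}
  V12: {q2}
  V13: {q6}
  V14: {q7}
  V15: {q5}
  V23: {q4}
  V45: {q1,q8}
C dims 12,6; δ0: rk 6, SNF 1^6
Ȟ^0 = (12 − 6) − 0 = 6, so Ȟ^0 ≅ Z^6
Ȟ^1 = (6 − 0) − 6 = 0, so Ȟ^1 ≅ 0
Ȟ^2 = (0 − 0) − 0 = 0, so Ȟ^2 ≅ 0


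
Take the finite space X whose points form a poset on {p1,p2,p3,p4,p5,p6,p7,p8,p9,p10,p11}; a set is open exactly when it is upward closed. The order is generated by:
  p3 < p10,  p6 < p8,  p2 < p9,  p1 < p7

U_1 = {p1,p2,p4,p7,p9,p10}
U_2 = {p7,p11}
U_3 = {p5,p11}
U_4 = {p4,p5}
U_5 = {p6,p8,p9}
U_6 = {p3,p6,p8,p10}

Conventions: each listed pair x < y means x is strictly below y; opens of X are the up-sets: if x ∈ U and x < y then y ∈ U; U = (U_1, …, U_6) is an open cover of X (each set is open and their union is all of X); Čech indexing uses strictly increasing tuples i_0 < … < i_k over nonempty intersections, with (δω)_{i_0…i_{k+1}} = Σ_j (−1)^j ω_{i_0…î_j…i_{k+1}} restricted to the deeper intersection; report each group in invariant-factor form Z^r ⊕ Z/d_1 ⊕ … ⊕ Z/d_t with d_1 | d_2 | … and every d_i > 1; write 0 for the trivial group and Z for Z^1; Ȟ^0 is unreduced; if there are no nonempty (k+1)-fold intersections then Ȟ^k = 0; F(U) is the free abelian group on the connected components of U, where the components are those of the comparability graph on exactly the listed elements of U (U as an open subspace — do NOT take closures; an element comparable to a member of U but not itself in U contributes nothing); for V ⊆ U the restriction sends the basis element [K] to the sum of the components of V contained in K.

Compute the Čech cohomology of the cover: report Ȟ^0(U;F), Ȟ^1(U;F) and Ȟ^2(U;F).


nonempty intersections:
  U12={p7} U14={p4} U15={p9} U16={p10} U23={p11} U34={p5} U56={p6,p8}
components per intersection:
  U1: {p1,p7} {p2,p9} {p4} {p10}
  U2: {p7} {p11}
  U3: {p5} {p11}
  U4: {p4} {p5}
  U5: {p6,p8} {p9}
  U6: {p3,p10} {p6,p8}
  U12: {p7}
  U14: {p4}
  U15: {p9}
  U16: {p10}
  U23: {p11}
  U34: {p5}
  U56: {p6,p8}
C dims 14,7; δ0: rk 7, SNF 1^7
Ȟ^0: (14−7)−0=7 ⇒ Z^7
Ȟ^1: (7−0)−7=0 ⇒ 0
Ȟ^2: (0−0)−0=0 ⇒ 0

Ȟ^0 = Z^7; Ȟ^1 = 0; Ȟ^2 = 0


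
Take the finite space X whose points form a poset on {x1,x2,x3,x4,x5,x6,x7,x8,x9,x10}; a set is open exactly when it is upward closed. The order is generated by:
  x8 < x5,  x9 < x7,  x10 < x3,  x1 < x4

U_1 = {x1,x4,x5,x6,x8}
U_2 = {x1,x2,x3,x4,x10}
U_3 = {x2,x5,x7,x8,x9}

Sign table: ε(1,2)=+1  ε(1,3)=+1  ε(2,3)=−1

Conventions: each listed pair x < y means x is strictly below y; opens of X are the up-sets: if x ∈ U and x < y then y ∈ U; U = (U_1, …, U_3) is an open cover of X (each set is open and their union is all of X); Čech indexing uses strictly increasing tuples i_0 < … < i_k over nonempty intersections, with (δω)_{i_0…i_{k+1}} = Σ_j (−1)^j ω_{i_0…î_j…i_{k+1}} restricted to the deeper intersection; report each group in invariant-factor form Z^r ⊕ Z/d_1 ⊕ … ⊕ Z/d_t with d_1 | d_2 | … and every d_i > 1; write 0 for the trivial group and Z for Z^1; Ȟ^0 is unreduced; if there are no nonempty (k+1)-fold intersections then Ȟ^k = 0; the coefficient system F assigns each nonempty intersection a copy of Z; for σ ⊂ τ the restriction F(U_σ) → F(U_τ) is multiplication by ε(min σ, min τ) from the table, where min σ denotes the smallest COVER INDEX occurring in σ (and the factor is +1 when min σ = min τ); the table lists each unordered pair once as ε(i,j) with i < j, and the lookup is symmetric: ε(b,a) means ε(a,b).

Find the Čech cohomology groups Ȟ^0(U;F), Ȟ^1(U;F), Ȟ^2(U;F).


Ȟ^0 = 0; Ȟ^1 = Z/2; Ȟ^2 = 0

intersection data:
  U12={x1,x4} U13={x5,x8} U23={x2}
C dims 3,3; δ0: rk 3, SNF 1^2·2
Ȟ^0 = (3 − 3) − 0 = 0, so Ȟ^0 ≅ 0
Ȟ^1 = (3 − 0) − 3 = 0 plus torsion [2], so Ȟ^1 ≅ Z/2
Ȟ^2 = (0 − 0) − 0 = 0, so Ȟ^2 ≅ 0


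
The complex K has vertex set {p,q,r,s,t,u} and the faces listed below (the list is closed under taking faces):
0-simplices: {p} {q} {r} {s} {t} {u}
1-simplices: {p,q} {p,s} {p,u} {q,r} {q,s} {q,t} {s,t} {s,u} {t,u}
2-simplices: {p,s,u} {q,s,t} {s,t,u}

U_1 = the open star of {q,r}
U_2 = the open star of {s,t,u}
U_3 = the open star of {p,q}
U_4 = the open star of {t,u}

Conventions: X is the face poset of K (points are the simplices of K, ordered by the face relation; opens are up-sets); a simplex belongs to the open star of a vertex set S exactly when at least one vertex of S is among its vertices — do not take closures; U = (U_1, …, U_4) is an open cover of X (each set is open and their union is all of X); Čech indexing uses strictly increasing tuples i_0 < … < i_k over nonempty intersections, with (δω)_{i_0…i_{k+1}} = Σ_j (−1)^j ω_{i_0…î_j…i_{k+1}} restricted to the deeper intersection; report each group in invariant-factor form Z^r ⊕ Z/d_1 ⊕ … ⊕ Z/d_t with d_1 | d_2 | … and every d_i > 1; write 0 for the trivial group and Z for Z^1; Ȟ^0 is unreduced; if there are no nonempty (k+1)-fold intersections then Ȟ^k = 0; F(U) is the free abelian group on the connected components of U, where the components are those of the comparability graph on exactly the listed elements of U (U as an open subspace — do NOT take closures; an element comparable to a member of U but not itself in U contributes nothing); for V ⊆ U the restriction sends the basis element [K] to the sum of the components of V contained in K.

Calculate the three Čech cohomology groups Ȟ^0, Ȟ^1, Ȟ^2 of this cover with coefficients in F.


cover nerve:
  U1={{q},{r},{p,q},{q,r},{q,s},{q,t},{q,s,t}} U2={{s},{t},{u},{p,s},{p,u},{q,s},{q,t},{s,t},{s,u},{t,u},{p,s,u},{q,s,t},{s,t,u}} U3={{p},{q},{p,q},{p,s},{p,u},{q,r},{q,s},{q,t},{p,s,u},{q,s,t}} U4={{t},{u},{p,u},{q,t},{s,t},{s,u},{t,u},{p,s,u},{q,s,t},{s,t,u}}
  U12={{q,s},{q,t},{q,s,t}} U13={{q},{p,q},{q,r},{q,s},{q,t},{q,s,t}} U14={{q,t},{q,s,t}} U23={{p,s},{p,u},{q,s},{q,t},{p,s,u},{q,s,t}} U24={{t},{u},{p,u},{q,t},{s,t},{s,u},{t,u},{p,s,u},{q,s,t},{s,t,u}} U34={{p,u},{q,t},{p,s,u},{q,s,t}}
  U123={{q,s},{q,t},{q,s,t}} U124={{q,t},{q,s,t}} U134={{q,t},{q,s,t}} U234={{p,u},{q,t},{p,s,u},{q,s,t}}
  U1234={{q,t},{q,s,t}}
components per intersection:
  U1: {{q},{r},{p,q},{q,r},{q,s},{q,t},{q,s,t}}
  U2: {{s},{t},{u},{p,s},{p,u},{q,s},{q,t},{s,t},{s,u},{t,u},{p,s,u},{q,s,t},{s,t,u}}
  U3: {{p},{q},{p,q},{p,s},{p,u},{q,r},{q,s},{q,t},{p,s,u},{q,s,t}}
  U4: {{t},{u},{p,u},{q,t},{s,t},{s,u},{t,u},{p,s,u},{q,s,t},{s,t,u}}
  U12: {{q,s},{q,t},{q,s,t}}
  U13: {{q},{p,q},{q,r},{q,s},{q,t},{q,s,t}}
  U14: {{q,t},{q,s,t}}
  U23: {{p,s},{p,u},{p,s,u}} {{q,s},{q,t},{q,s,t}}
  U24: {{t},{u},{p,u},{q,t},{s,t},{s,u},{t,u},{p,s,u},{q,s,t},{s,t,u}}
  U34: {{p,u},{p,s,u}} {{q,t},{q,s,t}}
  U123: {{q,s},{q,t},{q,s,t}}
  U124: {{q,t},{q,s,t}}
  U134: {{q,t},{q,s,t}}
  U234: {{p,u},{p,s,u}} {{q,t},{q,s,t}}
  U1234: {{q,t},{q,s,t}}
C dims 4,8,5,1; δ0: rk 3, SNF 1^3; δ1: rk 4, SNF 1^4; δ2: rk 1, SNF 1^1
Ȟ^0: (4−3)−0=1 ⇒ Z
Ȟ^1: (8−4)−3=1 ⇒ Z
Ȟ^2: (5−1)−4=0 ⇒ 0

Ȟ^0(U;F) ≅ Z; Ȟ^1(U;F) ≅ Z; Ȟ^2(U;F) ≅ 0
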